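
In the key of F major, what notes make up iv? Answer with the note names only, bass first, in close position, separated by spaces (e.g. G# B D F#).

Scale degree 4 in F major is Bb; here the chord built on it is altered to a minor triad. iv is the minor subdominant, borrowed from the parallel minor.
So the chord is Bb-Db-F, a minor triad.

Bb Db F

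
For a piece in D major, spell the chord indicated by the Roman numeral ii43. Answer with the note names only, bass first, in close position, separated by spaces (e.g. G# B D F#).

B D E G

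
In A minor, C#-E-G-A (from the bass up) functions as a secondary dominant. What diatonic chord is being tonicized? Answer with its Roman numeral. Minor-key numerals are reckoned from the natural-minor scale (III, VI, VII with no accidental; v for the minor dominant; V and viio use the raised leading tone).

The chord is a dominant seventh chord on A.
A dominant resolves down a perfect fifth: A → D. In A minor, D is scale degree 4, i.e. iv.

iv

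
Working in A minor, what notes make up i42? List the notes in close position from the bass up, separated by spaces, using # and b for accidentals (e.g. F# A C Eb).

The numeral's case and figure indicate a minor seventh chord. In A minor its root, scale degree 1, is A.
That chord is spelled A-C-E-G.
With the 42 figure the chord is in third inversion; from the bass G upward in close position it reads G-A-C-E.

G A C E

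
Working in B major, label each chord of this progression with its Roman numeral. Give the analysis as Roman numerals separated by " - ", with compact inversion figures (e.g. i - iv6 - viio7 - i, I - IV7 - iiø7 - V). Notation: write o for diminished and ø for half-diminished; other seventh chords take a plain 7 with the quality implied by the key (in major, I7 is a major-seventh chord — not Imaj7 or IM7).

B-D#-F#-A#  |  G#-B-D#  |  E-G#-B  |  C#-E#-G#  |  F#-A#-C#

I7 - vi - IV - V/V - V

B-D#-F#-A#: major seventh chord on B = scale degree 1 → I7.
G#-B-D#: root G# is the submediant; minor triad there is vi.
E-G#-B has root E, degree 4 in B major, so IV.
C#-E#-G#: a major triad on C#, the applied dominant of V → V/V.
F#-A#-C#: root F# is the dominant; major triad there is V.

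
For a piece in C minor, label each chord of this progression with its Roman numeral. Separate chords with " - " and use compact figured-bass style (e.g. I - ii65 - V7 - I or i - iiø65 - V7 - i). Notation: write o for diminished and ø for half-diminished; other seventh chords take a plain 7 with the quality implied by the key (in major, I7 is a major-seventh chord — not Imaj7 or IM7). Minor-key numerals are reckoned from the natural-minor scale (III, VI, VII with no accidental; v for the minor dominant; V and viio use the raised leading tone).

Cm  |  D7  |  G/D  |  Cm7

Cm: minor triad on C = scale degree 1 → i.
D7 is the secondary dominant of V (dominant seventh chord on D): V7/V.
G/D: root G is the dominant; major triad there is V64.
Cm7: root C is the tonic; minor seventh chord there is i7.

i - V7/V - V64 - i7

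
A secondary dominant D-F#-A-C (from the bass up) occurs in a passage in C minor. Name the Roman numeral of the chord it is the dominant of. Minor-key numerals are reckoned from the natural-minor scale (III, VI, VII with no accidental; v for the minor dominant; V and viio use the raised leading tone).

The chord is a dominant seventh chord on D.
A dominant resolves down a perfect fifth: D → G. In C minor, G is scale degree 5, i.e. V.

V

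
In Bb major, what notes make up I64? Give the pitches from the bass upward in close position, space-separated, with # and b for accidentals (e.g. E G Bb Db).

In Bb major, scale degree 1 is Bb, and the diatonic chord built there is a major triad.
Stacking thirds from Bb gives Bb-D-F.
With the 64 figure the chord is in second inversion; from the bass F upward in close position it reads F-Bb-D.

F Bb D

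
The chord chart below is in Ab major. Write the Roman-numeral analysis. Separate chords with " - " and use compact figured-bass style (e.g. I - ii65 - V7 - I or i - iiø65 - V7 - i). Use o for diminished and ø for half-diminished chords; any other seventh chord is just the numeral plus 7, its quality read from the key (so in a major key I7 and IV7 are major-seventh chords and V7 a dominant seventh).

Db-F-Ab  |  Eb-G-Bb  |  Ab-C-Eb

IV - V - I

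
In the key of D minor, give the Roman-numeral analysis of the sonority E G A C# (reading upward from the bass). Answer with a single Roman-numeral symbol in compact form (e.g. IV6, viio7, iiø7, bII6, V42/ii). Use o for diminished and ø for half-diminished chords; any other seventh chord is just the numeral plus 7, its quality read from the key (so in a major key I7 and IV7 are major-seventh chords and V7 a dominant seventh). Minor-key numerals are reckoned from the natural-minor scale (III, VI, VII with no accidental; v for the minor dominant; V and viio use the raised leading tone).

V43

The pitches A-C#-E-G form a dominant seventh chord rooted on A.
In D minor, A is the dominant; the diatonic dominant seventh chord there is V7.
With E in the bass the chord is in second inversion, so the figured bass is 43.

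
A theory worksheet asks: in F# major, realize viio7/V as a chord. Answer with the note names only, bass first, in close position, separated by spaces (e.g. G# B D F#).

viio7/V is a secondary leading-tone chord. The target V is C# in F# major; the applied chord is rooted a semitone below, on B#.
Building a fully diminished seventh chord on B# gives B#-D#-F#-A.

B# D# F# A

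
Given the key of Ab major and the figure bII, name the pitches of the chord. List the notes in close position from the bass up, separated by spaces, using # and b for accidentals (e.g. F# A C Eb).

Bbb Db Fb

bII is the Neapolitan chord — a major triad on the lowered second degree. In Ab major that root is Bbb.
So the chord is Bbb-Db-Fb, a major triad.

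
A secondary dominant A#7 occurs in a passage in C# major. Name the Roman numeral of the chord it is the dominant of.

ii

The chord is a dominant seventh chord on A#.
A dominant resolves down a perfect fifth: A# → D#. In C# major, D# is scale degree 2, i.e. ii.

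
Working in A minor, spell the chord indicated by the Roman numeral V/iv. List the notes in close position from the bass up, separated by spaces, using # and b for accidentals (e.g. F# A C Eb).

The slash means an applied dominant: we want the dominant of iv. In A minor, iv is D minor, and its dominant is built on A.
Building a major triad on A gives A-C#-E.

A C# E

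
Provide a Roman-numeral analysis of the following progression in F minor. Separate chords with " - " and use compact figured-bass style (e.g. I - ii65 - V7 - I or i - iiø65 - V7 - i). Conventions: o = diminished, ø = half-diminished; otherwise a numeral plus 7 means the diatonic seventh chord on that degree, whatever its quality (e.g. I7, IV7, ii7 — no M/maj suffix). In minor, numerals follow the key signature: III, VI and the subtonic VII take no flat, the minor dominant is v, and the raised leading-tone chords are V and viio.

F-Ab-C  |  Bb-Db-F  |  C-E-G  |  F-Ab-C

i - iv - V - i

F-Ab-C has root F, degree 1 in F minor, so i.
Bb-Db-F: minor triad on Bb = scale degree 4 → iv.
C-E-G: major triad on C = scale degree 5 → V.
F-Ab-C: minor triad on F = scale degree 1 → i.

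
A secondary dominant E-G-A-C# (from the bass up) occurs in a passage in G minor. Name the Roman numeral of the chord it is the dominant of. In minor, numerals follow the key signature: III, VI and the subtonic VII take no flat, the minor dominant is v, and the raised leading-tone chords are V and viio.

V

The chord is a dominant seventh chord on A.
A dominant resolves down a perfect fifth: A → D. In G minor, D is scale degree 5, i.e. V.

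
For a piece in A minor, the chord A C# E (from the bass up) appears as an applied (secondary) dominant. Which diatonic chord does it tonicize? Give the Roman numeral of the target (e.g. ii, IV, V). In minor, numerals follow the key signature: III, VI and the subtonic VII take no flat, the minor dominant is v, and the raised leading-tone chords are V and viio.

The chord is a major triad on A.
A dominant resolves down a perfect fifth: A → D. In A minor, D is scale degree 4, i.e. iv.

iv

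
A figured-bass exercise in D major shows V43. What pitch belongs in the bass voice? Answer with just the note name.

E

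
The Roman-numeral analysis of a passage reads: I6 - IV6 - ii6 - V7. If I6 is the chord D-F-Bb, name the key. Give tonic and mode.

Bb major

The anchor chord is a major triad on Bb, labeled I6.
If Bb is scale degree 1 and the mode makes that degree carry a major triad, the tonic is Bb and the mode is major.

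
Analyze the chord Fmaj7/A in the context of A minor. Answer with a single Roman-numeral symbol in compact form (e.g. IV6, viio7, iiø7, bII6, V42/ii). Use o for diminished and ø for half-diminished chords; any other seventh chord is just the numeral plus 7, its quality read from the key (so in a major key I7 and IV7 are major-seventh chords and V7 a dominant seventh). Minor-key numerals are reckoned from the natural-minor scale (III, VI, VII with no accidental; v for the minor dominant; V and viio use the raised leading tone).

VI65

Stacked in thirds the chord is F-A-C-E: a major seventh chord on F.
F is scale degree 6 in A minor, and a major seventh chord on that degree is written VI7.
With A in the bass the chord is in first inversion, so the figured bass is 65.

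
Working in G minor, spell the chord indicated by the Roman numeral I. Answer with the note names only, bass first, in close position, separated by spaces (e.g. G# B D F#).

G B D

I is the major tonic (Picardy third), borrowed from the parallel major. In G minor that root is G.
So the chord is G-B-D, a major triad.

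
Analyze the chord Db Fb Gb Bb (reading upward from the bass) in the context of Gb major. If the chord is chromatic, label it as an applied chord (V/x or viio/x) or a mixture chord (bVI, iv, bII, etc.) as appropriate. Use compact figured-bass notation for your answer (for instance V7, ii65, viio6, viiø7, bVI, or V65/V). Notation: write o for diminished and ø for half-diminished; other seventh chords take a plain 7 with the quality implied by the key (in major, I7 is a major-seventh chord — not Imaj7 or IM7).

V43/IV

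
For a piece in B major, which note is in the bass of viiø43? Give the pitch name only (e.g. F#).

viiø in B major has root A#; the chord is A#-C#-E-G#.
The figure 43 means second inversion — the fifth is in the bass.

E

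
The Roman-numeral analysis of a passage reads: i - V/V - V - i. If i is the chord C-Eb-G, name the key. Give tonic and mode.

C minor

i is given as C-Eb-G — a minor triad with root C.
If C is scale degree 1 and the mode makes that degree carry a minor triad, the tonic is C and the mode is minor.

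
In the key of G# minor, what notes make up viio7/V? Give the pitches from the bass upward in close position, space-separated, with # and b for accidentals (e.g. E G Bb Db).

viio7/V is a secondary leading-tone chord. The target V is D# in G# minor; the applied chord is rooted a semitone below, on C##.
Building a fully diminished seventh chord on C## gives C##-E#-G#-B.

C## E# G# B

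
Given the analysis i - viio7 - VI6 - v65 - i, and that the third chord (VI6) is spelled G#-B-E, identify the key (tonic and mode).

G# minor

VI6 is given as G#-B-E — a major triad with root E.
Counting down 5 scale steps from E places the tonic on G#; a major triad on degree 6 is diatonic only in minor.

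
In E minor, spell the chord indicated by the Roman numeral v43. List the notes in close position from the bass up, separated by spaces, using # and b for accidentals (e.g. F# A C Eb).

The numeral's case and figure indicate a minor seventh chord. In E minor its root, the dominant, is B.
That chord is spelled B-D-F#-A.
The figured bass 43 indicates second inversion, placing the fifth (F#) in the bass: F#-A-B-D.

F# A B D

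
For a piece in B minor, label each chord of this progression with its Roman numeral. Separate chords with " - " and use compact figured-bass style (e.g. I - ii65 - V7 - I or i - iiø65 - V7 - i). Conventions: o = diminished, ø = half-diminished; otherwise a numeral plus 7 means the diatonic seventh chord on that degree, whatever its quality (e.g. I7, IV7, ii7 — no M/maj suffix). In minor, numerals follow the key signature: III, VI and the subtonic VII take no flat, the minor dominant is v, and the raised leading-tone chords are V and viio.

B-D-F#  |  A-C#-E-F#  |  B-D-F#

B-D-F#: root B is the tonic; minor triad there is i.
A-C#-E-F#: minor seventh chord on F# = scale degree 5 → v65.
B-D-F#: root B is the tonic; minor triad there is i.

i - v65 - i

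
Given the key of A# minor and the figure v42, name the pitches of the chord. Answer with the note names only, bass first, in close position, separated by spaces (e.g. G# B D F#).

The numeral's case and figure indicate a minor seventh chord. In A# minor its root, the fifth degree, is E#.
That chord is spelled E#-G#-B#-D#.
The figured bass 42 indicates third inversion, placing the seventh (D#) in the bass: D#-E#-G#-B#.

D# E# G# B#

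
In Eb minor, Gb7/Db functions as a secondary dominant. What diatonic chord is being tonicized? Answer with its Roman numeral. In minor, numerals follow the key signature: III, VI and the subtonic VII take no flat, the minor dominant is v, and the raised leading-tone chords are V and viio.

The chord is a dominant seventh chord on Gb.
A dominant resolves down a perfect fifth: Gb → Cb. In Eb minor, Cb is scale degree 6, i.e. VI.

VI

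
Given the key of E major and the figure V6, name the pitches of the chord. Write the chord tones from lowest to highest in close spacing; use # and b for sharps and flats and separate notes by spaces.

D# F# B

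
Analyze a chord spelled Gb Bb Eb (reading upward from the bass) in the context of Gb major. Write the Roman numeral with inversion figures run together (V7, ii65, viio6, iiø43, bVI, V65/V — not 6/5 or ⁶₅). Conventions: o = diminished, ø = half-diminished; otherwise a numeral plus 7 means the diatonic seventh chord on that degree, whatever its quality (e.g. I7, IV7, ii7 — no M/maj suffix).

Stacked in thirds the chord is Eb-Gb-Bb: a minor triad on Eb.
Eb is scale degree 6 in Gb major, and a minor triad on that degree is written vi.
With Gb in the bass the chord is in first inversion, so the figured bass is 6.

vi6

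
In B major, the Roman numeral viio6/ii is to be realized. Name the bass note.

The applied chord viio6/ii is rooted on B#: B#-D#-F#.
The figure 6 means first inversion — the third is in the bass.

D#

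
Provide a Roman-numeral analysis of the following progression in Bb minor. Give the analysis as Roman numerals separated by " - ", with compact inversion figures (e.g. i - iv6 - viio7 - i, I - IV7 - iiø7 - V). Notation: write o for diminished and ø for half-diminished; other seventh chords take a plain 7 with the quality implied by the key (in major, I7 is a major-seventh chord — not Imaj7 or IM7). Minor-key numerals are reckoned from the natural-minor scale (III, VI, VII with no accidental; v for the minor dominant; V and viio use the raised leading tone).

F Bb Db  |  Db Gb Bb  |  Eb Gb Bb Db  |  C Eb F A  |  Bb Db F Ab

i64 - VI64 - iv7 - V43 - i7

F-Bb-Db has root Bb, degree 1 in Bb minor, so i64.
Db-Gb-Bb: root Gb is the submediant; major triad there is VI64.
Eb-Gb-Bb-Db has root Eb, degree 4 in Bb minor, so iv7.
C-Eb-F-A: root F is the dominant; dominant seventh chord there is V43.
Bb-Db-F-Ab: root Bb is the tonic; minor seventh chord there is i7.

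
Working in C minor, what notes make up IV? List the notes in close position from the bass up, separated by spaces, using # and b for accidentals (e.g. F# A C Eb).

F A C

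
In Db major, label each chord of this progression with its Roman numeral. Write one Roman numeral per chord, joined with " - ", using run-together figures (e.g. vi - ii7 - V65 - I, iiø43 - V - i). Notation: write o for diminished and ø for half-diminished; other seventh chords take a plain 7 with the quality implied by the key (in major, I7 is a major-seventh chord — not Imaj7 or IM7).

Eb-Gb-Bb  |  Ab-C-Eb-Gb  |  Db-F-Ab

ii - V7 - I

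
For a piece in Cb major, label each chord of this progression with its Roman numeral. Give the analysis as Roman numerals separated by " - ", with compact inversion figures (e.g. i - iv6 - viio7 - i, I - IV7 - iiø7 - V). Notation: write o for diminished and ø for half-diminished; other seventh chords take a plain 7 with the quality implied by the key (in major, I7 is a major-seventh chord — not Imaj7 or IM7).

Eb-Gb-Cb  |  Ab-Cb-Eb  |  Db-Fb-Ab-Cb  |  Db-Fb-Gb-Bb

I6 - vi - ii7 - V43

Eb-Gb-Cb: major triad on Cb = scale degree 1 → I6.
Ab-Cb-Eb: root Ab is the submediant; minor triad there is vi.
Db-Fb-Ab-Cb: root Db is the supertonic; minor seventh chord there is ii7.
Db-Fb-Gb-Bb has root Gb, degree 5 in Cb major, so V43.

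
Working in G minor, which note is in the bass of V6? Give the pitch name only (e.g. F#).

F#

V in G minor has root D; the chord is D-F#-A.
The figure 6 means first inversion — the third is in the bass.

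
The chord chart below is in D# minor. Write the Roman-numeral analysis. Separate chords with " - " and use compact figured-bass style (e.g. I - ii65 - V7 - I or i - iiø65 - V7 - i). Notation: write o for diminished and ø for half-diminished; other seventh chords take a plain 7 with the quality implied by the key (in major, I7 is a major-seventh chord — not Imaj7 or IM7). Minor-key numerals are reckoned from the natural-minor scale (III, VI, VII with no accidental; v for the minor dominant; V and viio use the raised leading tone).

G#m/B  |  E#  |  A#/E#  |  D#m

iv6 - V/V - V64 - i

G#m/B has root G#, degree 4 in D# minor, so iv6.
E#: chromatic; E# is V of V, so V/V.
A#/E#: root A# is the dominant; major triad there is V64.
D#m: minor triad on D# = scale degree 1 → i.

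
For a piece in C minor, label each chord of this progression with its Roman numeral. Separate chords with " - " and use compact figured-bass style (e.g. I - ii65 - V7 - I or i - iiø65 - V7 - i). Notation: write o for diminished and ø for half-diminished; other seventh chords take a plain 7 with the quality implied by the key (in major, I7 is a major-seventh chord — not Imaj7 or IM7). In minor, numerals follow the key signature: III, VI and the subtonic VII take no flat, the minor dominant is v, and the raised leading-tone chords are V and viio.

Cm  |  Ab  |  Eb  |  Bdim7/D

i - VI - III - viio65

Cm has root C, degree 1 in C minor, so i.
Ab: root Ab is the submediant; major triad there is VI.
Eb: root Eb is the mediant; major triad there is III.
Bdim7/D: fully diminished seventh chord on B = scale degree 7 → viio65.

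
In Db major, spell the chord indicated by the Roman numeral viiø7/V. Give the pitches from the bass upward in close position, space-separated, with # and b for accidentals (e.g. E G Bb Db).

viiø7/V is a secondary leading-tone chord. The target V is Ab in Db major; the applied chord is rooted a semitone below, on G.
Building a half-diminished seventh chord on G gives G-Bb-Db-F.

G Bb Db F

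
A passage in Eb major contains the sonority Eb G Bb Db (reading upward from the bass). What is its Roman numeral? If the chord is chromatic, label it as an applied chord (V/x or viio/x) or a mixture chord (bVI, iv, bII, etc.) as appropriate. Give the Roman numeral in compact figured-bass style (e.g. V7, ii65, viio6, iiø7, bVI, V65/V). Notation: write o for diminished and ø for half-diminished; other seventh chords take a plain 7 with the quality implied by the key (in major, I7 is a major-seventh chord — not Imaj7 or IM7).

V7/IV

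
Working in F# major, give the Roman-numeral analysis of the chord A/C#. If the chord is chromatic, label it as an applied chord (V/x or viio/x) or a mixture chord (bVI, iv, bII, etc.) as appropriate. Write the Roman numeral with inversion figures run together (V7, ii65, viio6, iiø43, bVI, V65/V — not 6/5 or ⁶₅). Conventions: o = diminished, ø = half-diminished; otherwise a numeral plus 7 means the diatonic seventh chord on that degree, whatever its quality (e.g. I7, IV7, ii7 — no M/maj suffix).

The pitches A-C#-E form a major triad rooted on A.
A is the lowered third degree of F# major (diatonic 3 would be A#). This is a major triad on the lowered third degree, borrowed from the parallel minor.
With C# in the bass the chord is in first inversion, so the figured bass is 6.

bIII6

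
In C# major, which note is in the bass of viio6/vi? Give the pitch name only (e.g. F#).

B#

The applied chord viio6/vi is rooted on G##: G##-B#-D#.
The figure 6 means first inversion — the third is in the bass.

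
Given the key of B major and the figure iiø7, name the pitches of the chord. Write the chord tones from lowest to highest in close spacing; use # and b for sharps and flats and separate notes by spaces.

Scale degree 2 in B major is C#; here the chord built on it is altered to a half-diminished seventh chord. iiø7 is the half-diminished supertonic seventh, borrowed from the parallel minor.
So the chord is C#-E-G-B.

C# E G B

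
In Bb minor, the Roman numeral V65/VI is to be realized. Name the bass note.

The applied chord V65/VI is rooted on Db: Db-F-Ab-Cb.
The figure 65 means first inversion — the third is in the bass.

F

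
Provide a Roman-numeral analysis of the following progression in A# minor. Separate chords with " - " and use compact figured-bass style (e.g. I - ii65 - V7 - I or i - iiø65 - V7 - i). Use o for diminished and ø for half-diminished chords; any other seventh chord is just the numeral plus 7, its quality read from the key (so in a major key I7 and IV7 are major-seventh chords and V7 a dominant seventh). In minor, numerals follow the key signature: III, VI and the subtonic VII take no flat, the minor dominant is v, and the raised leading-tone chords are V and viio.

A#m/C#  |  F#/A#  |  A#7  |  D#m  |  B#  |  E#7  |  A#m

A#m/C#: root A# is the tonic; minor triad there is i6.
F#/A#: root F# is the submediant; major triad there is VI6.
A#7: chromatic; A# is V of iv, so V7/iv.
D#m: minor triad on D# = scale degree 4 → iv.
B#: chromatic; B# is V of V, so V/V.
E#7 has root E#, degree 5 in A# minor, so V7.
A#m: root A# is the tonic; minor triad there is i.

i6 - VI6 - V7/iv - iv - V/V - V7 - i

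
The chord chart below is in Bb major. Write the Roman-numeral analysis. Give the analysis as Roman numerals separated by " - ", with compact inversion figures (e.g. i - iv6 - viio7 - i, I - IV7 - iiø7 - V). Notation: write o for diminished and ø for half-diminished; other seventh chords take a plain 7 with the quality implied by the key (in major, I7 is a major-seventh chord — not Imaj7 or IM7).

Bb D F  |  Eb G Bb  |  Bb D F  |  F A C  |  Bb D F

Bb-D-F has root Bb, degree 1 in Bb major, so I.
Eb-G-Bb: root Eb is the subdominant; major triad there is IV.
Bb-D-F: root Bb is the tonic; major triad there is I.
F-A-C: major triad on F = scale degree 5 → V.
Bb-D-F has root Bb, degree 1 in Bb major, so I.

I - IV - I - V - I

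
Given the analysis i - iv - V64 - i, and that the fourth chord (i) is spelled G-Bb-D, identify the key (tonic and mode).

G minor

The anchor chord is a minor triad on G, labeled i.
If G is scale degree 1 and the mode makes that degree carry a minor triad, the tonic is G and the mode is minor.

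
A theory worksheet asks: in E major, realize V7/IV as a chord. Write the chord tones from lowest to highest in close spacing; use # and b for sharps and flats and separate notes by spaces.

The slash means an applied dominant: we want the dominant of IV. In E major, IV is A major, and its dominant is built on E.
Building a dominant seventh chord on E gives E-G#-B-D.

E G# B D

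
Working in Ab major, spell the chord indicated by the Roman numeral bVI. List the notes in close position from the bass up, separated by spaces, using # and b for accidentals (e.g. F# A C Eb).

Scale degree 6 in Ab major is F; lowering it a half step gives Fb. bVI is a major triad on the lowered sixth degree, borrowed from the parallel minor.
So the chord is Fb-Ab-Cb, a major triad.

Fb Ab Cb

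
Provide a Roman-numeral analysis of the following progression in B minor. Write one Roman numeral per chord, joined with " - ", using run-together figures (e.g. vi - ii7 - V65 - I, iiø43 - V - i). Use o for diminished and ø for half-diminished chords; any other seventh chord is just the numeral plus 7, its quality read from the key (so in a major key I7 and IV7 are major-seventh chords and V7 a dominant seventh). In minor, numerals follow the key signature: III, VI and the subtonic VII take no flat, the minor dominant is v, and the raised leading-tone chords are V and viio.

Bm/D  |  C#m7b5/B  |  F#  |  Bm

Bm/D has root B, degree 1 in B minor, so i6.
C#m7b5/B: half-diminished seventh chord on C# = scale degree 2 → iiø42.
F# has root F#, degree 5 in B minor, so V.
Bm has root B, degree 1 in B minor, so i.

i6 - iiø42 - V - i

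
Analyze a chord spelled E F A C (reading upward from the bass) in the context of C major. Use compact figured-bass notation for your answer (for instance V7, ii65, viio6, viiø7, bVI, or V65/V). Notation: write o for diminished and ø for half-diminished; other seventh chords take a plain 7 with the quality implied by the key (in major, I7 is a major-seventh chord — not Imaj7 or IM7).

IV42

Stacked in thirds the chord is F-A-C-E: a major seventh chord on F.
F is scale degree 4 in C major, and a major seventh chord on that degree is written IV7.
With E in the bass the chord is in third inversion, so the figured bass is 42.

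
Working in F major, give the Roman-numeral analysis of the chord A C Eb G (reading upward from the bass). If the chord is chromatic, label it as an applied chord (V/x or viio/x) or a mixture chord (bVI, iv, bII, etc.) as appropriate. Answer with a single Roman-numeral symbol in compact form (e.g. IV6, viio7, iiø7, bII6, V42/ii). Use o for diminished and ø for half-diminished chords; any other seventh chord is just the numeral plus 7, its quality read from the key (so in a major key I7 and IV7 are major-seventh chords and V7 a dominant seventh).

viiø7/IV

The pitches A-C-Eb-G form a half-diminished seventh chord rooted on A.
A sits a half step below Bb (IV in F major); a diminished chord there is the applied leading-tone chord of IV.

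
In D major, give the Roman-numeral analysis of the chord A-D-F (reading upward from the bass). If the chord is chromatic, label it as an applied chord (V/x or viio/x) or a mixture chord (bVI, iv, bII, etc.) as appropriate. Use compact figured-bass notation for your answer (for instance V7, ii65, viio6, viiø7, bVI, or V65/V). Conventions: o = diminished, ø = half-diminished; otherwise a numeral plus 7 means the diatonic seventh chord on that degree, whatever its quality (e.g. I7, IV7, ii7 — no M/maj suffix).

Stacked in thirds the chord is D-F-A: a minor triad on D.
D is the first degree of D major. This is the minor tonic, borrowed from the parallel minor.
With A in the bass the chord is in second inversion, so the figured bass is 64.

i64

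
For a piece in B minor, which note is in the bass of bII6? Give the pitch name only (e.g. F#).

E

bII in B minor has root C; the chord is C-E-G.
The figure 6 means first inversion — the third is in the bass.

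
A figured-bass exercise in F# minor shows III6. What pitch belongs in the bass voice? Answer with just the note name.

C#

III in F# minor has root A; the chord is A-C#-E.
The figure 6 means first inversion — the third is in the bass.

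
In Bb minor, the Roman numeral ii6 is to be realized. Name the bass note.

ii in Bb minor has root C; the chord is C-Eb-G.
The figure 6 means first inversion — the third is in the bass.

Eb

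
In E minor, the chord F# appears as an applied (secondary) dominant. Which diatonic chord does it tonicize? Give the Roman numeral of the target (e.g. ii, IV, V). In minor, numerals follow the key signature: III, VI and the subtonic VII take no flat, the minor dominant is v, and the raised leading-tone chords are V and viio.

V

The chord is a major triad on F#.
A dominant resolves down a perfect fifth: F# → B. In E minor, B is scale degree 5, i.e. V.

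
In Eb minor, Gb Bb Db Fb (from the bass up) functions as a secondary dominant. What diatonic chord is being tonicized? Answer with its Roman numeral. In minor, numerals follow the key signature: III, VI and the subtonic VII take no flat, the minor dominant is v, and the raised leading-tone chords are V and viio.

The chord is a dominant seventh chord on Gb.
A dominant resolves down a perfect fifth: Gb → Cb. In Eb minor, Cb is scale degree 6, i.e. VI.

VI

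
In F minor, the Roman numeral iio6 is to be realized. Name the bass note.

iio in F minor has root G; the chord is G-Bb-Db.
The figure 6 means first inversion — the third is in the bass.

Bb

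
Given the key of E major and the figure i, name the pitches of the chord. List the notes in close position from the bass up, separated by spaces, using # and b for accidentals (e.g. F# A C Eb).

E G B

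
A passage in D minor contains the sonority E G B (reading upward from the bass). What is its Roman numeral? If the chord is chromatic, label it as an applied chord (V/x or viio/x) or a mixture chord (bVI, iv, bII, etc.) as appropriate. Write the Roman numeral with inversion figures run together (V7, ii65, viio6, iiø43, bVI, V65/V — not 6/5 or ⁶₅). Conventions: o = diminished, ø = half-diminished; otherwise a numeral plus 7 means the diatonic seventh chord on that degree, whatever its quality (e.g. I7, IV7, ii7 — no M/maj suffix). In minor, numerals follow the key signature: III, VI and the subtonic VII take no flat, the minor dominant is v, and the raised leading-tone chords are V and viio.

ii

The pitches E-G-B form a minor triad rooted on E.
E is the second degree of D minor. This is the minor supertonic, borrowed from the parallel major (the Dorian ii).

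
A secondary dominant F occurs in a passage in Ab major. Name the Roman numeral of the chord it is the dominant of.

ii

The chord is a major triad on F.
A dominant resolves down a perfect fifth: F → Bb. In Ab major, Bb is scale degree 2, i.e. ii.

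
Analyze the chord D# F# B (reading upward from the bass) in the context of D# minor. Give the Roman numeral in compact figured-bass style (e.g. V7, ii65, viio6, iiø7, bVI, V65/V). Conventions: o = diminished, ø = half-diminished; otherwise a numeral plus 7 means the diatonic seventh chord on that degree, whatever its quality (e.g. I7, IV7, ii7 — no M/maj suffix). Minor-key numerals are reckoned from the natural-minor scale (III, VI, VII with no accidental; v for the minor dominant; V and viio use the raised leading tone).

VI6

Stacked in thirds the chord is B-D#-F#: a major triad on B.
B is scale degree 6 in D# minor, and a major triad on that degree is written VI.
With D# in the bass the chord is in first inversion, so the figured bass is 6.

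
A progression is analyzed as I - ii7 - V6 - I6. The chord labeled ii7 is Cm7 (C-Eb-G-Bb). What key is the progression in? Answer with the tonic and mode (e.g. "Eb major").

Bb major

The anchor chord is a minor seventh chord on C, labeled ii7.
Counting down one scale step from C places the tonic on Bb; a minor seventh chord on degree 2 is diatonic only in major.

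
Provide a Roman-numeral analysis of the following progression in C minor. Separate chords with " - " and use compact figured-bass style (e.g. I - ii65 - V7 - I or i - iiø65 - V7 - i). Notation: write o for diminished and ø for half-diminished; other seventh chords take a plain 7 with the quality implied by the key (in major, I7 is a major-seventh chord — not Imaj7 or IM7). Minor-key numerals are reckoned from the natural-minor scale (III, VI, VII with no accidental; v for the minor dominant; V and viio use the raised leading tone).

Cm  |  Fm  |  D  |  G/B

i - iv - V/V - V6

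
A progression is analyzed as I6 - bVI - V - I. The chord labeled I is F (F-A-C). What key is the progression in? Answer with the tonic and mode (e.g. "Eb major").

F major

I is given as F-A-C — a major triad with root F.
If F is scale degree 1 and the mode makes that degree carry a major triad, the tonic is F and the mode is major.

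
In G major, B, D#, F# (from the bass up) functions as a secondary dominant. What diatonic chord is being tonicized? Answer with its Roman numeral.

vi

The chord is a major triad on B.
A dominant resolves down a perfect fifth: B → E. In G major, E is scale degree 6, i.e. vi.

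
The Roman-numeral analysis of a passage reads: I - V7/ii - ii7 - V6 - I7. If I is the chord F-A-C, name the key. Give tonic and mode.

F major

The anchor chord is a major triad on F, labeled I.
If F is scale degree 1 and the mode makes that degree carry a major triad, the tonic is F and the mode is major.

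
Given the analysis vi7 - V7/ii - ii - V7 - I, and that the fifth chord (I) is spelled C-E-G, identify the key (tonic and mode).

C major

The anchor chord is a major triad on C, labeled I.
If C is scale degree 1 and the mode makes that degree carry a major triad, the tonic is C and the mode is major.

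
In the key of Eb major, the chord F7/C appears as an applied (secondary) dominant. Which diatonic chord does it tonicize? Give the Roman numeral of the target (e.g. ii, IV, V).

V

The chord is a dominant seventh chord on F.
A dominant resolves down a perfect fifth: F → Bb. In Eb major, Bb is scale degree 5, i.e. V.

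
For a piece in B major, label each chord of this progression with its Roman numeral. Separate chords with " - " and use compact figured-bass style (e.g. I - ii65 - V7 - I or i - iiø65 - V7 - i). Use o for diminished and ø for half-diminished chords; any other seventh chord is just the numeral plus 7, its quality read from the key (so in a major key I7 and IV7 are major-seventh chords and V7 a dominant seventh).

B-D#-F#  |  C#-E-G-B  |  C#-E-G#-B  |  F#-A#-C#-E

B-D#-F#: root B is the tonic; major triad there is I.
C#-E-G-B: half-diminished seventh chord on C# — chromatic; iiø7 (borrowed from the parallel minor).
C#-E-G#-B has root C#, degree 2 in B major, so ii7.
F#-A#-C#-E has root F#, degree 5 in B major, so V7.

I - iiø7 - ii7 - V7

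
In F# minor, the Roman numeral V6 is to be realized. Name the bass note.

V in F# minor has root C#; the chord is C#-E#-G#.
The figure 6 means first inversion — the third is in the bass.

E#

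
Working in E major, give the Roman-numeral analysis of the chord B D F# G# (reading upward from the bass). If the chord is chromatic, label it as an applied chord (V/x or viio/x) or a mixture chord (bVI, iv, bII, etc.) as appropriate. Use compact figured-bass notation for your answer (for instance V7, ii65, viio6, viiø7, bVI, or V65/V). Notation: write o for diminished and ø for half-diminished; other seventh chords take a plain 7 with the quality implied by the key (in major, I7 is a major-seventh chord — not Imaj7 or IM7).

viiø65/IV

The pitches G#-B-D-F# form a half-diminished seventh chord rooted on G#.
G# sits a half step below A (IV in E major); a diminished chord there is the applied leading-tone chord of IV.
With B in the bass the chord is in first inversion, so the figured bass is 65.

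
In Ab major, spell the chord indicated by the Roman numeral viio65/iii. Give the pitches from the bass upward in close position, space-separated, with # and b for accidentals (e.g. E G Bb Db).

The slash marks an applied leading-tone chord: viio of iii. In Ab major, iii is C, so the leading tone to it is B, a half step below.
Building a fully diminished seventh chord on B gives B-D-F-Ab.
With the 65 figure the chord is in first inversion; from the bass D upward in close position it reads D-F-Ab-B.

D F Ab B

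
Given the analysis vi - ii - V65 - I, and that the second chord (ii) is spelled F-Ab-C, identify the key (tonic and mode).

Eb major

The anchor chord is a minor triad on F, labeled ii.
Counting down one scale step from F places the tonic on Eb; a minor triad on degree 2 is diatonic only in major.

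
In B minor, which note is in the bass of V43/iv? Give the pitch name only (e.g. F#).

F#

The applied chord V43/iv is rooted on B: B-D#-F#-A.
The figure 43 means second inversion — the fifth is in the bass.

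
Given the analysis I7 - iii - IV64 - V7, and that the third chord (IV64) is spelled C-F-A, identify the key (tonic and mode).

C major

IV64 is given as C-F-A — a major triad with root F.
If F is scale degree 4 and the mode makes that degree carry a major triad, the tonic is C and the mode is major.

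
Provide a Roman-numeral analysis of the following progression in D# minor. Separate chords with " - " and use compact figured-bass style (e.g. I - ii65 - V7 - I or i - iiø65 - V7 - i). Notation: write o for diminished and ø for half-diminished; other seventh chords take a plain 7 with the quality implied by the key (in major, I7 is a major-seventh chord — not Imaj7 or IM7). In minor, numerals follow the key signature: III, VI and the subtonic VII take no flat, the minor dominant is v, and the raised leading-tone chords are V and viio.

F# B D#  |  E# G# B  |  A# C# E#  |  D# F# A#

F#-B-D#: root B is the submediant; major triad there is VI64.
E#-G#-B: diminished triad on E# = scale degree 2 → iio.
A#-C#-E#: root A# is the dominant; minor triad there is v.
D#-F#-A#: root D# is the tonic; minor triad there is i.

VI64 - iio - v - i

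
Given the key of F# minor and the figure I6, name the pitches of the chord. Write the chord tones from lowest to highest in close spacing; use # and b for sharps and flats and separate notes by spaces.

A# C# F#

Scale degree 1 in F# minor is F#; here the chord built on it is altered to a major triad. I6 is the major tonic (Picardy third), borrowed from the parallel major.
So the chord is F#-A#-C#.
With the 6 figure the chord is in first inversion; from the bass A# upward in close position it reads A#-C#-F#.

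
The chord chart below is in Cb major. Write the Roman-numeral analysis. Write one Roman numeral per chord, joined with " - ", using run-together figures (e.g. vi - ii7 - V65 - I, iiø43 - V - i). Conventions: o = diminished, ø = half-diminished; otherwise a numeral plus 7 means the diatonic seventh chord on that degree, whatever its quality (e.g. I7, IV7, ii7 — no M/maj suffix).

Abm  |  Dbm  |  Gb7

vi - ii - V7

Abm: root Ab is the submediant; minor triad there is vi.
Dbm: minor triad on Db = scale degree 2 → ii.
Gb7: dominant seventh chord on Gb = scale degree 5 → V7.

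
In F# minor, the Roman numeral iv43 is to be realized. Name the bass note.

iv in F# minor has root B; the chord is B-D-F#-A.
The figure 43 means second inversion — the fifth is in the bass.

F#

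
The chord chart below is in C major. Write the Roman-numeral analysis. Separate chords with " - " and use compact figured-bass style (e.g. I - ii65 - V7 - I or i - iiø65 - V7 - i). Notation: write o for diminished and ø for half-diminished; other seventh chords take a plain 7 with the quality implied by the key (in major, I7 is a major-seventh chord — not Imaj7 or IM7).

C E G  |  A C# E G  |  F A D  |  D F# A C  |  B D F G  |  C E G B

I - V7/ii - ii6 - V7/V - V65 - I7

C-E-G: major triad on C = scale degree 1 → I.
A-C#-E-G: chromatic; A is V of ii, so V7/ii.
F-A-D has root D, degree 2 in C major, so ii6.
D-F#-A-C is the secondary dominant of V (dominant seventh chord on D): V7/V.
B-D-F-G has root G, degree 5 in C major, so V65.
C-E-G-B has root C, degree 1 in C major, so I7.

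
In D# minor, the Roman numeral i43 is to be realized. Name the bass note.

i in D# minor has root D#; the chord is D#-F#-A#-C#.
The figure 43 means second inversion — the fifth is in the bass.

A#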